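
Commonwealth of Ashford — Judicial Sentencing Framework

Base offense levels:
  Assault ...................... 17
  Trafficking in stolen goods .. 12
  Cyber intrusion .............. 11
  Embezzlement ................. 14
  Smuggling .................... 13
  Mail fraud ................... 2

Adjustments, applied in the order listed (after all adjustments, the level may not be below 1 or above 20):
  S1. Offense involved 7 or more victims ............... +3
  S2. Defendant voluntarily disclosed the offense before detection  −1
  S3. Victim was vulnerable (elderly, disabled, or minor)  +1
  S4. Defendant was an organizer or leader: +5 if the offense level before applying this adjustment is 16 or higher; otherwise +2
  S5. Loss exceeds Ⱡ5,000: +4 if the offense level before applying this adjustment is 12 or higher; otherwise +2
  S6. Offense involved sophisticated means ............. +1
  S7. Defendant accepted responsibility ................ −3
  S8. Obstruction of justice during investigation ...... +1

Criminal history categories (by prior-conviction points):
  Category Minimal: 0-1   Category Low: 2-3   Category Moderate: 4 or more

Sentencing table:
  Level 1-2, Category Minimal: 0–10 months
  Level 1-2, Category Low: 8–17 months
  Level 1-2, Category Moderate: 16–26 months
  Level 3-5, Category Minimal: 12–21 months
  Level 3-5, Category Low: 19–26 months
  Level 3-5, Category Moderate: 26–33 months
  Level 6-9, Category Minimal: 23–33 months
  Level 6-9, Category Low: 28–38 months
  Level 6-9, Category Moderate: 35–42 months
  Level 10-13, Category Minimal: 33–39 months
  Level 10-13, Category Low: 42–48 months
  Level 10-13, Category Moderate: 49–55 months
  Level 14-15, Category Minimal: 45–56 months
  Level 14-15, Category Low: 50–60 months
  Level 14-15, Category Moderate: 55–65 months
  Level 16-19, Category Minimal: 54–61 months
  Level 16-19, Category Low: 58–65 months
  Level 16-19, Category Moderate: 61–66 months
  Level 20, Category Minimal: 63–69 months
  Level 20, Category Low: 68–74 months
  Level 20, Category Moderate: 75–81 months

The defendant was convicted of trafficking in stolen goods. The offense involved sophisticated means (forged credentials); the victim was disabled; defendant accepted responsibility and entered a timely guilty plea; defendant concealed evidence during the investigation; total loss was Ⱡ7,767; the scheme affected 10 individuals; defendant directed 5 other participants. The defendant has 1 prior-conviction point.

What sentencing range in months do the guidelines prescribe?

63-69 months

Base offense level for trafficking in stolen goods: 12.
S1 applies: 12 + 3 = 15.
S3 applies: 15 + 1 = 16.
S4 applies (level before this adjustment is 16 ≥ 16, so +5): 16 + 5 = 21.
S5 applies (level before this adjustment is 21 ≥ 12, so +4): 21 + 4 = 25.
S6 applies: 25 + 1 = 26.
S7 applies: 26 − 3 = 23.
S8 applies: 23 + 1 = 24.
Level 24 exceeds the maximum of 20; capped at 20.
Final offense level: 20.
Criminal history: 1 prior point → Category Minimal (0-1).
Level 20 falls in the 20 band.
Grid: Level 20 × Category Minimal = 63-69 months.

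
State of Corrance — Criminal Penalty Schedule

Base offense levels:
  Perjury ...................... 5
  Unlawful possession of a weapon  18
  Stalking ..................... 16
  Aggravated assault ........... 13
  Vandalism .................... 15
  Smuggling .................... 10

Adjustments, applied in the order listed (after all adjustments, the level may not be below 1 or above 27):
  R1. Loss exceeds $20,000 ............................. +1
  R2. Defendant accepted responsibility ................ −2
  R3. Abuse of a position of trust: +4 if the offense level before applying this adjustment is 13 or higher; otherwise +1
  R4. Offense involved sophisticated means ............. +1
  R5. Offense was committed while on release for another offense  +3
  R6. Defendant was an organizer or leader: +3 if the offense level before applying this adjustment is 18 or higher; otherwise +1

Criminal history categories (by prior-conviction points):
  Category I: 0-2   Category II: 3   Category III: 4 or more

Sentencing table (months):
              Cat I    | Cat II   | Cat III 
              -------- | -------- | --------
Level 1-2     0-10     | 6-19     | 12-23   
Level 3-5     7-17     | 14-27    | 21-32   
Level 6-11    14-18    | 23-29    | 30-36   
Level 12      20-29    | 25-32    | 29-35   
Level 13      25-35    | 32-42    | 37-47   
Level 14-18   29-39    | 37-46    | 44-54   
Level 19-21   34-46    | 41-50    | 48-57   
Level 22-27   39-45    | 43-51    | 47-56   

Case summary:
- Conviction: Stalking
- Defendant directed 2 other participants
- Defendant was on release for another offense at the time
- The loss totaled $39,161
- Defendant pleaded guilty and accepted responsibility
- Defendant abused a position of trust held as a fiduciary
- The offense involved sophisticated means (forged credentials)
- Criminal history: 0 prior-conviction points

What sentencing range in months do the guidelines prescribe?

39-45 months

Base offense level for stalking: 16.
R1 applies: 16 + 1 = 17.
R2 applies: 17 − 2 = 15.
R3 applies (level before this adjustment is 15 ≥ 13, so +4): 15 + 4 = 19.
R4 applies: 19 + 1 = 20.
R5 applies: 20 + 3 = 23.
R6 applies (level before this adjustment is 23 ≥ 18, so +3): 23 + 3 = 26.
Final offense level: 26.
Criminal history: 0 prior points → Category I (0-2).
Level 26 falls in the 22-27 band.
Grid: Level 22-27 × Category I = 39-45 months.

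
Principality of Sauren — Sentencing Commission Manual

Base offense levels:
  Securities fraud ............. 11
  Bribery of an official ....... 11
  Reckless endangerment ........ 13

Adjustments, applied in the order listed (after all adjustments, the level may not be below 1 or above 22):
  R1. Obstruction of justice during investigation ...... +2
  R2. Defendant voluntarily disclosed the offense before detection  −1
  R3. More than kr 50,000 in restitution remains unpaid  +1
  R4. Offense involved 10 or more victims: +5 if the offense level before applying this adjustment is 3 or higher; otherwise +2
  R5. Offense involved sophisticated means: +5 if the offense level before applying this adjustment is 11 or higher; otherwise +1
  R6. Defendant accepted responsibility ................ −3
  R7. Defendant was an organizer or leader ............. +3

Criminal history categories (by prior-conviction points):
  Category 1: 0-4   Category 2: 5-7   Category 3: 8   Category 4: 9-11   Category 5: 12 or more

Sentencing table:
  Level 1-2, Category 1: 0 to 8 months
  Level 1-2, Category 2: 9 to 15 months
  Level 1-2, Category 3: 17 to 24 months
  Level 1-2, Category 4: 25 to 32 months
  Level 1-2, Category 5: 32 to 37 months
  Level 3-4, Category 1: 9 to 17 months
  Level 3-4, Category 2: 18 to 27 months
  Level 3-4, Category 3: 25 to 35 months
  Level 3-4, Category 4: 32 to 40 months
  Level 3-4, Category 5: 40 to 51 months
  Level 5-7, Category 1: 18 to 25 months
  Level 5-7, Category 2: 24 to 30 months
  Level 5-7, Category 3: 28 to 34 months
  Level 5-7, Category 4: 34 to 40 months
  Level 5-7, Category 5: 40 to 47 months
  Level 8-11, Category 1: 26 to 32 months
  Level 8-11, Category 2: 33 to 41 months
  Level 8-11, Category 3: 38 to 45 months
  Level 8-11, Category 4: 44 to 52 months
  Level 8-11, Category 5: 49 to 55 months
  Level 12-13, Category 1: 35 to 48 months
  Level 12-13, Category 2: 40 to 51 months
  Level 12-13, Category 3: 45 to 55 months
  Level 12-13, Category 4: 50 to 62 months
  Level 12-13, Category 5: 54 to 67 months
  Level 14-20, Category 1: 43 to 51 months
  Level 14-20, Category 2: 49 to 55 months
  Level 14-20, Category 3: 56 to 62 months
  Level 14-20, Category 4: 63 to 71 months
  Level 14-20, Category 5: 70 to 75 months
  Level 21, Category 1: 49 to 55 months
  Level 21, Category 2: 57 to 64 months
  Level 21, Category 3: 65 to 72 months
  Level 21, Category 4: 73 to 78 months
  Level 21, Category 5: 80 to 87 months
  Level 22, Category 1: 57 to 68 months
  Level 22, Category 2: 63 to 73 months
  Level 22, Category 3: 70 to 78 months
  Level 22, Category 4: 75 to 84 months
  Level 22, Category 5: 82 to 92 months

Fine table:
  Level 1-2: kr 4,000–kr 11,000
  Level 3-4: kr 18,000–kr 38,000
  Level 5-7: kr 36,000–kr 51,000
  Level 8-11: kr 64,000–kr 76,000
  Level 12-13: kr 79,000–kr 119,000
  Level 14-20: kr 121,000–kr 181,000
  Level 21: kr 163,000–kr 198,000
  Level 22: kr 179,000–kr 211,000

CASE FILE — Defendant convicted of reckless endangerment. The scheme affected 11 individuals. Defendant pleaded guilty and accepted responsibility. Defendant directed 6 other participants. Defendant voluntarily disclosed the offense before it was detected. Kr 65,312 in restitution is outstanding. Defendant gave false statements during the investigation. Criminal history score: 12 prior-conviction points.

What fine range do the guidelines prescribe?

kr 121,000–kr 181,000

Base offense level for reckless endangerment: 13.
R1 applies: 13 + 2 = 15.
R2 applies: 15 − 1 = 14.
R3 applies: 14 + 1 = 15.
R4 applies (level before this adjustment is 15 ≥ 3, so +5): 15 + 5 = 20.
R6 applies: 20 − 3 = 17.
R7 applies: 17 + 3 = 20.
Final offense level: 20.
Level 20 falls in the 14-20 band.
Fine table: Level 14-20 → kr 121,000–kr 181,000.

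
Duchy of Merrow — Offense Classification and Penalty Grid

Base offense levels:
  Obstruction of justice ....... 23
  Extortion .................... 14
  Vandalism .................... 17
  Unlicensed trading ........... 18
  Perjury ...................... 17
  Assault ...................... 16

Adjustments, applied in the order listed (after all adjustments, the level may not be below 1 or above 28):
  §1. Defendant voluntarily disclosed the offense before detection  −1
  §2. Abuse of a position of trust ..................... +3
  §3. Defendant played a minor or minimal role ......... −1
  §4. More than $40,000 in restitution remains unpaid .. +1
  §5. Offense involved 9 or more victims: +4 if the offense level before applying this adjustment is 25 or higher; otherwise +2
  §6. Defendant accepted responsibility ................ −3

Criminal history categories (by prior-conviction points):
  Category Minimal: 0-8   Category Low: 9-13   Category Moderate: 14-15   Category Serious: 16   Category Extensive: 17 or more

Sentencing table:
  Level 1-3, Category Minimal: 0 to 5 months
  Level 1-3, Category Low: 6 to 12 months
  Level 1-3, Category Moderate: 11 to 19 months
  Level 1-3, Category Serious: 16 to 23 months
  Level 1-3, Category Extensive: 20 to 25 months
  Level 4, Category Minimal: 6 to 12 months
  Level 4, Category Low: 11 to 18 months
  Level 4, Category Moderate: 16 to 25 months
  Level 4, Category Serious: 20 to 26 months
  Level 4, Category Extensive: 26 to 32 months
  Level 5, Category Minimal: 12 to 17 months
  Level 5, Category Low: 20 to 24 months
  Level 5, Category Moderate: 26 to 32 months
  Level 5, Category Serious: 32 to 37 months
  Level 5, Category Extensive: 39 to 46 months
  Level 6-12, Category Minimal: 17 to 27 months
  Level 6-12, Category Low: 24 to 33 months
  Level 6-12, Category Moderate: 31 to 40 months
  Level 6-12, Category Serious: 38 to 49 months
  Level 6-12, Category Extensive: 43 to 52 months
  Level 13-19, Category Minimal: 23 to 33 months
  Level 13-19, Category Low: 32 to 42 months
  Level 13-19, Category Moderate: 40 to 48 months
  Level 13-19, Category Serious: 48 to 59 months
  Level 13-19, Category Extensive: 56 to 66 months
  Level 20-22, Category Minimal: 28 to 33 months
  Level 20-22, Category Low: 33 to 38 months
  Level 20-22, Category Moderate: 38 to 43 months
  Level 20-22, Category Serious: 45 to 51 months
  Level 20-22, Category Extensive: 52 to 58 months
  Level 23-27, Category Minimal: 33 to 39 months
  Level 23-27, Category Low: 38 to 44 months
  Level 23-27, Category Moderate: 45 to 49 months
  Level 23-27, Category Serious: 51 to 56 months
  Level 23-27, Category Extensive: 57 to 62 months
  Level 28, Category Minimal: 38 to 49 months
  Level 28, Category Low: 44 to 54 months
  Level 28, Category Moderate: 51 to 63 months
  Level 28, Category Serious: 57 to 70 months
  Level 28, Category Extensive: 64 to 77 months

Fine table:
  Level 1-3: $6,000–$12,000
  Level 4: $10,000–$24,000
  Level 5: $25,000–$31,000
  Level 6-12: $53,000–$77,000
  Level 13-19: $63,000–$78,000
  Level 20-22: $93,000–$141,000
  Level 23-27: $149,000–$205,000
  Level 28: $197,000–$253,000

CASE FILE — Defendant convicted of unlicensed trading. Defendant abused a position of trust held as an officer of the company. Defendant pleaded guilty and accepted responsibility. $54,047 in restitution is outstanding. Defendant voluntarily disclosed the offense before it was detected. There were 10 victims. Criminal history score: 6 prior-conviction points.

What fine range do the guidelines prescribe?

$93,000–$141,000

Base offense level for unlicensed trading: 18.
§1 applies: 18 − 1 = 17.
§2 applies: 17 + 3 = 20.
§4 applies: 20 + 1 = 21.
§5 applies (level before this adjustment is 21 < 25, so +2): 21 + 2 = 23.
§6 applies: 23 − 3 = 20.
Final offense level: 20.
Level 20 falls in the 20-22 band.
Fine table: Level 20-22 → $93,000–$141,000.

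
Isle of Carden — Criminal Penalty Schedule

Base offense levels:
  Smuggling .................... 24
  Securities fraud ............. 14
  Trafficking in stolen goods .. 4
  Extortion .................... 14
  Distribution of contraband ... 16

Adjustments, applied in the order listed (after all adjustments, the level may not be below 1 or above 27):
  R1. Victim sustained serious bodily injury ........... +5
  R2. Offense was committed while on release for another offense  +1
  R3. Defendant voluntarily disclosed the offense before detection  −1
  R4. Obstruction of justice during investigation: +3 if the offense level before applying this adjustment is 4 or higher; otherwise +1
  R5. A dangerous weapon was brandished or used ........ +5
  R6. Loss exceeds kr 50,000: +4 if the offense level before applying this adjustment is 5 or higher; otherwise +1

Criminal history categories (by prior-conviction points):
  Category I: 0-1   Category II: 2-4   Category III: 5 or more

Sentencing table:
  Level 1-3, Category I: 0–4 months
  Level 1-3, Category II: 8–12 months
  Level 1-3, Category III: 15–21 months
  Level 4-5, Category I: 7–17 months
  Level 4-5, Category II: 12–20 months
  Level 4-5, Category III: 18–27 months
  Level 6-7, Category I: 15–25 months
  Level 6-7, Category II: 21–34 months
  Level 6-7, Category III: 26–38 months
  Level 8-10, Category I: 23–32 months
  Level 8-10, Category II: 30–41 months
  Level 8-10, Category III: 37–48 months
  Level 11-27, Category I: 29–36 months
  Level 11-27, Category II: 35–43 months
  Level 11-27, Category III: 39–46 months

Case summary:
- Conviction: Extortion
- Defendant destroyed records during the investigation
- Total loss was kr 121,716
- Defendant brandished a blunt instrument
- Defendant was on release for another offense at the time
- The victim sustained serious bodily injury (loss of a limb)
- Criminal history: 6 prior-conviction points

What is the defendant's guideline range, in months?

Base offense level for extortion: 14.
R1 applies: 14 + 5 = 19.
R2 applies: 19 + 1 = 20.
R4 applies (level before this adjustment is 20 ≥ 4, so +3): 20 + 3 = 23.
R5 applies: 23 + 5 = 28.
R6 applies (level before this adjustment is 28 ≥ 5, so +4): 28 + 4 = 32.
Level 32 exceeds the maximum of 27; capped at 27.
Final offense level: 27.
Criminal history: 6 prior points → Category III (5+).
Level 27 falls in the 11-27 band.
Grid: Level 11-27 × Category III = 39-46 months.

39-46 months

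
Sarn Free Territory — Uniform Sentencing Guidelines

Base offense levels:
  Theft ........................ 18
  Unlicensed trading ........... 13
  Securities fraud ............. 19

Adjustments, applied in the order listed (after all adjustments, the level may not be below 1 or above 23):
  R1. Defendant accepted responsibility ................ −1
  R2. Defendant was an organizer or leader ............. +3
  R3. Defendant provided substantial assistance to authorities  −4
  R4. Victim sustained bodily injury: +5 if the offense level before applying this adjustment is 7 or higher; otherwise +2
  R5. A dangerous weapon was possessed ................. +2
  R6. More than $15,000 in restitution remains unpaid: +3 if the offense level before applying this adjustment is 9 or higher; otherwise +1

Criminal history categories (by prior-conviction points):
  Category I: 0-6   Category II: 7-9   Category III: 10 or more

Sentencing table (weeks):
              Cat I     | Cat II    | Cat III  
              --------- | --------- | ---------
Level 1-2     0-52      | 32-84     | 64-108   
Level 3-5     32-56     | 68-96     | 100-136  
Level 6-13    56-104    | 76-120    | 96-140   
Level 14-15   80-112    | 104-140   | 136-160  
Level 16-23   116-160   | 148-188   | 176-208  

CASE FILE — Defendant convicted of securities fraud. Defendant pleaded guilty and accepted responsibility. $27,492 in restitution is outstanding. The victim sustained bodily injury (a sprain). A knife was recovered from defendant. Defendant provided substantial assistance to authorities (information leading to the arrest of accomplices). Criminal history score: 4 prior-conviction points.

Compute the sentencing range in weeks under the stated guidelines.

Base offense level for securities fraud: 19.
R1 applies: 19 − 1 = 18.
R2 does not apply.
R3 applies: 18 − 4 = 14.
R4 applies (level before this adjustment is 14 ≥ 7, so +5): 14 + 5 = 19.
R5 applies: 19 + 2 = 21.
R6 applies (level before this adjustment is 21 ≥ 9, so +3): 21 + 3 = 24.
Level 24 exceeds the maximum of 23; capped at 23.
Final offense level: 23.
Criminal history: 4 prior points → Category I (0-6).
Level 23 falls in the 16-23 band.
Grid: Level 16-23 × Category I = 116-160 weeks.

116-160 weeks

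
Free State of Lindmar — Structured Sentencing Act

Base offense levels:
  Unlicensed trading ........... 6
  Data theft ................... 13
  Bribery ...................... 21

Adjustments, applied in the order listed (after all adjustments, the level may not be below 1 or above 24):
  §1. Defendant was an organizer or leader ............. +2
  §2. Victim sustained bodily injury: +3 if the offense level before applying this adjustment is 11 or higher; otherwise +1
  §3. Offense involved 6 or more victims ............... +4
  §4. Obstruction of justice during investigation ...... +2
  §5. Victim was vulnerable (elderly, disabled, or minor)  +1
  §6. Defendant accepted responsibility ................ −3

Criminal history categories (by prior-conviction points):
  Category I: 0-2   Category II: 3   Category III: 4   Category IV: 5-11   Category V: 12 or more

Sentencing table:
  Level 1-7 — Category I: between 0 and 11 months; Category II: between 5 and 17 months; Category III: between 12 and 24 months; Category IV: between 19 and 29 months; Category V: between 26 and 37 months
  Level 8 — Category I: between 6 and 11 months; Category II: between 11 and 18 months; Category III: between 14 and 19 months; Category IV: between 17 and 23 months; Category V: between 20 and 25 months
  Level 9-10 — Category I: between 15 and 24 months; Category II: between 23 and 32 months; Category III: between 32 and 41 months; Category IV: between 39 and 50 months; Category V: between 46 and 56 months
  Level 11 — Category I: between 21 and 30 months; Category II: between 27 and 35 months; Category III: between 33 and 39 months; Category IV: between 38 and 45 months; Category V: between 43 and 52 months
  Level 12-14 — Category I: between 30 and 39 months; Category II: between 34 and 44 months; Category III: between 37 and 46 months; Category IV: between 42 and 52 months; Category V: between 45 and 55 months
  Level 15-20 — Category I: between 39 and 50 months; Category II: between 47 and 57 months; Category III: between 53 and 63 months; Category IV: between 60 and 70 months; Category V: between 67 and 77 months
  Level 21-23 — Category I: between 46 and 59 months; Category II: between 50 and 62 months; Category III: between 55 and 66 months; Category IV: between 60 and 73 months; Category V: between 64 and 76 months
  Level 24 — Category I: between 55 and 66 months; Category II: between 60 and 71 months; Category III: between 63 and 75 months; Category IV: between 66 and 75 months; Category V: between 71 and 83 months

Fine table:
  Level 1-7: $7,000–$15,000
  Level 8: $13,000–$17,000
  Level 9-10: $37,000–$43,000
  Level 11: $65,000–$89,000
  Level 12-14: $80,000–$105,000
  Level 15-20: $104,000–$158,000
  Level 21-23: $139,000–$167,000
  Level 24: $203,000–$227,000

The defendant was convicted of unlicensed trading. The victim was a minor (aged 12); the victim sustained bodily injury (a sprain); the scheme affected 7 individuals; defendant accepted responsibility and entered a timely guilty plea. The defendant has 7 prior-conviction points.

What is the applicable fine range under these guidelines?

$37,000–$43,000

Base offense level for unlicensed trading: 6.
§1 does not apply.
§2 applies (level before this adjustment is 6 < 11, so +1): 6 + 1 = 7.
§3 applies: 7 + 4 = 11.
§5 applies: 11 + 1 = 12.
§6 applies: 12 − 3 = 9.
Final offense level: 9.
Level 9 falls in the 9-10 band.
Fine table: Level 9-10 → $37,000–$43,000.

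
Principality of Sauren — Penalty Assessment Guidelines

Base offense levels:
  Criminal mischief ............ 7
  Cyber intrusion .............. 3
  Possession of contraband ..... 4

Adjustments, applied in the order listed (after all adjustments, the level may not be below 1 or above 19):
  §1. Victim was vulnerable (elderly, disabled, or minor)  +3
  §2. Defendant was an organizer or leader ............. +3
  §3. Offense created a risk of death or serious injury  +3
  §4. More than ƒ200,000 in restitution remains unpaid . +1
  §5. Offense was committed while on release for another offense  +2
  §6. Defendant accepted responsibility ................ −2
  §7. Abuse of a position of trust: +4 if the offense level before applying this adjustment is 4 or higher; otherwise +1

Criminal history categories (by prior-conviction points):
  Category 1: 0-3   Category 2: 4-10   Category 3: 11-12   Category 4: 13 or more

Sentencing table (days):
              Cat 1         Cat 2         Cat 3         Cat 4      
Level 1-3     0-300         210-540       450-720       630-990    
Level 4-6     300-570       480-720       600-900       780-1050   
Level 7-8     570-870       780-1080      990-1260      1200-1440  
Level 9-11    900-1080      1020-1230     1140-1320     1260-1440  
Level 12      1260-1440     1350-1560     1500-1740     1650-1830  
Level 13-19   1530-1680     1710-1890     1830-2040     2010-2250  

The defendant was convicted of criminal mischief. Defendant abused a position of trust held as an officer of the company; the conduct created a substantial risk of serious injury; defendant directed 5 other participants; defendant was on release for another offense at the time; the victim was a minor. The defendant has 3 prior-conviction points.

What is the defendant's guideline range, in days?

Base offense level for criminal mischief: 7.
§1 applies: 7 + 3 = 10.
§2 applies: 10 + 3 = 13.
§3 applies: 13 + 3 = 16.
§5 applies: 16 + 2 = 18.
§6 does not apply.
§7 applies (level before this adjustment is 18 ≥ 4, so +4): 18 + 4 = 22.
Level 22 exceeds the maximum of 19; capped at 19.
Final offense level: 19.
Criminal history: 3 prior points → Category 1 (0-3).
Level 19 falls in the 13-19 band.
Grid: Level 13-19 × Category 1 = 1530-1680 days.

1530-1680 days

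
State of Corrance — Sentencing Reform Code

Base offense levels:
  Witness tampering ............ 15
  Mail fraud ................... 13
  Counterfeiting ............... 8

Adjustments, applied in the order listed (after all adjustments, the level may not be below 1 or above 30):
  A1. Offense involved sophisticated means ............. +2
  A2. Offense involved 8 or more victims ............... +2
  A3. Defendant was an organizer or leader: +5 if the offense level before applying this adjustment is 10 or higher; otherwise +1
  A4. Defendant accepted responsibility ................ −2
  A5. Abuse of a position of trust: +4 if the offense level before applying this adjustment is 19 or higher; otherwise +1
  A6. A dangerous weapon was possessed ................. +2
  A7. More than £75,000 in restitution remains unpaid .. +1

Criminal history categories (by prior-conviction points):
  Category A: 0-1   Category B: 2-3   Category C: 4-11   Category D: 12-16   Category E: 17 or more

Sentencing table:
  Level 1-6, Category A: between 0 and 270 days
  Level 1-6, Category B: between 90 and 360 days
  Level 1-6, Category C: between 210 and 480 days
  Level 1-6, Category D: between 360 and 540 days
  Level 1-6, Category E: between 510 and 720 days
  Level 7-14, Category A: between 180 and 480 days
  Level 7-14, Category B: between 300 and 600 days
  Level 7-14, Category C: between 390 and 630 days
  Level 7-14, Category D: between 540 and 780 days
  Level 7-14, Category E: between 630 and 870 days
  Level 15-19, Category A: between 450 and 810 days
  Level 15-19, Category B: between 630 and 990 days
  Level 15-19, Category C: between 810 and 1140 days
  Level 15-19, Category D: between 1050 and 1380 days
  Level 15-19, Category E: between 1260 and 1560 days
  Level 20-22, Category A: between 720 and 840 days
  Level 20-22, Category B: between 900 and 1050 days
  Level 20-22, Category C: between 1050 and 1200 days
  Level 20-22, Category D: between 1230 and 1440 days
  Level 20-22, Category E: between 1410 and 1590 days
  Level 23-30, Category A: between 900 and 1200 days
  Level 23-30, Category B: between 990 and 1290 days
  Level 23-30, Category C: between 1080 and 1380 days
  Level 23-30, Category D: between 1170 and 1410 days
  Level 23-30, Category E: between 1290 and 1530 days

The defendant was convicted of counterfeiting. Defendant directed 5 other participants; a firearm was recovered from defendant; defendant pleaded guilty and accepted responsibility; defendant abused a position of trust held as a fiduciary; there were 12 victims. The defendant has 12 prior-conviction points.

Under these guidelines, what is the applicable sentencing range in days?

1050-1380 days

Base offense level for counterfeiting: 8.
A1 does not apply.
A2 applies: 8 + 2 = 10.
A3 applies (level before this adjustment is 10 ≥ 10, so +5): 10 + 5 = 15.
A4 applies: 15 − 2 = 13.
A5 applies (level before this adjustment is 13 < 19, so +1): 13 + 1 = 14.
A6 applies: 14 + 2 = 16.
Final offense level: 16.
Criminal history: 12 prior points → Category D (12-16).
Level 16 falls in the 15-19 band.
Grid: Level 15-19 × Category D = 1050-1380 days.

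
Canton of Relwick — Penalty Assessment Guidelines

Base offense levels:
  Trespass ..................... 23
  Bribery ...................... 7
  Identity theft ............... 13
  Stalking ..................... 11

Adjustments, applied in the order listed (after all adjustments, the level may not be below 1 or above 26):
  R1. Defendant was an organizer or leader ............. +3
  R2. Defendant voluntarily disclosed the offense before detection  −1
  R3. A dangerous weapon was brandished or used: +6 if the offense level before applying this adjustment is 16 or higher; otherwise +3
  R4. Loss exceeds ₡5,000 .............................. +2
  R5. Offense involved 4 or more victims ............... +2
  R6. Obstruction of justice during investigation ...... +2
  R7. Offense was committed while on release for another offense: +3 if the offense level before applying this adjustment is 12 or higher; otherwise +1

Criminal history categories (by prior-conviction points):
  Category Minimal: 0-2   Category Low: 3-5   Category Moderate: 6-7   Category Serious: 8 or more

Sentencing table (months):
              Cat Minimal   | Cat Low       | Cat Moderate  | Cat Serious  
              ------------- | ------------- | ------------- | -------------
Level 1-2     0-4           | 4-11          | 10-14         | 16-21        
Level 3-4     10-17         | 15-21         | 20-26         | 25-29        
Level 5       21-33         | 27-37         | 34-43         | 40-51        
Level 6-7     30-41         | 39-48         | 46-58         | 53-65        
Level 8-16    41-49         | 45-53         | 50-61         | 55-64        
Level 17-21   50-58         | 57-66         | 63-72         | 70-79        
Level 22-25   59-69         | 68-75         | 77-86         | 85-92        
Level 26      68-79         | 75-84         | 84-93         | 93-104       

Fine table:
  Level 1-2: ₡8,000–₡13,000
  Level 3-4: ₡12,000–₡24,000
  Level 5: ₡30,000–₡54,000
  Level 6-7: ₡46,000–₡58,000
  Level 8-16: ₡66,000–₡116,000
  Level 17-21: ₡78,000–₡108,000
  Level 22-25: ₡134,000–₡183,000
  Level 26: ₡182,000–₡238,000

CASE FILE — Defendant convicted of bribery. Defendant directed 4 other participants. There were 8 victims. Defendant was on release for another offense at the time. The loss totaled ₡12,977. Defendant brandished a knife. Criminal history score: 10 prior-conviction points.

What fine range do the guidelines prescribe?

₡78,000–₡108,000

Base offense level for bribery: 7.
R1 applies: 7 + 3 = 10.
R3 applies (level before this adjustment is 10 < 16, so +3): 10 + 3 = 13.
R4 applies: 13 + 2 = 15.
R5 applies: 15 + 2 = 17.
R6 does not apply.
R7 applies (level before this adjustment is 17 ≥ 12, so +3): 17 + 3 = 20.
Final offense level: 20.
Level 20 falls in the 17-21 band.
Fine table: Level 17-21 → ₡78,000–₡108,000.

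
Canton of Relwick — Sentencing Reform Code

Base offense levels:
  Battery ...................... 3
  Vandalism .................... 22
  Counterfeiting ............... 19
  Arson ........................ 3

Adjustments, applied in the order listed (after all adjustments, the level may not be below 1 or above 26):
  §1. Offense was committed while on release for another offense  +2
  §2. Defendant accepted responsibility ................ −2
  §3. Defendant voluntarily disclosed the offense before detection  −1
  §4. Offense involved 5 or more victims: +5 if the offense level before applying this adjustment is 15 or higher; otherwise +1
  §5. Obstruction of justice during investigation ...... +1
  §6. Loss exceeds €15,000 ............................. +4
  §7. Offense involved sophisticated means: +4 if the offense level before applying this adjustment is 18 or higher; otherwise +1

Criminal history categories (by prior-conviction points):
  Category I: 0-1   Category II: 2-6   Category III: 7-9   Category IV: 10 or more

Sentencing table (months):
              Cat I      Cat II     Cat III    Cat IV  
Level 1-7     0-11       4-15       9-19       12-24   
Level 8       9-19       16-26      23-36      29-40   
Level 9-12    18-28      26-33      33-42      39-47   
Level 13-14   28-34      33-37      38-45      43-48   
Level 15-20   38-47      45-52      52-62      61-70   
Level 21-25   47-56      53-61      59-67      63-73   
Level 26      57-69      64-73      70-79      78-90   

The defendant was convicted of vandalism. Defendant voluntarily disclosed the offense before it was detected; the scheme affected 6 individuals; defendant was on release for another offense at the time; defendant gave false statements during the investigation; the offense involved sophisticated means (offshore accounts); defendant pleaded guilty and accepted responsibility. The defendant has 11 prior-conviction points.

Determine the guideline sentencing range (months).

78-90 months

Base offense level for vandalism: 22.
§1 applies: 22 + 2 = 24.
§2 applies: 24 − 2 = 22.
§3 applies: 22 − 1 = 21.
§4 applies (level before this adjustment is 21 ≥ 15, so +5): 21 + 5 = 26.
§5 applies: 26 + 1 = 27.
§7 applies (level before this adjustment is 27 ≥ 18, so +4): 27 + 4 = 31.
Level 31 exceeds the maximum of 26; capped at 26.
Final offense level: 26.
Criminal history: 11 prior points → Category IV (10+).
Level 26 falls in the 26 band.
Grid: Level 26 × Category IV = 78-90 months.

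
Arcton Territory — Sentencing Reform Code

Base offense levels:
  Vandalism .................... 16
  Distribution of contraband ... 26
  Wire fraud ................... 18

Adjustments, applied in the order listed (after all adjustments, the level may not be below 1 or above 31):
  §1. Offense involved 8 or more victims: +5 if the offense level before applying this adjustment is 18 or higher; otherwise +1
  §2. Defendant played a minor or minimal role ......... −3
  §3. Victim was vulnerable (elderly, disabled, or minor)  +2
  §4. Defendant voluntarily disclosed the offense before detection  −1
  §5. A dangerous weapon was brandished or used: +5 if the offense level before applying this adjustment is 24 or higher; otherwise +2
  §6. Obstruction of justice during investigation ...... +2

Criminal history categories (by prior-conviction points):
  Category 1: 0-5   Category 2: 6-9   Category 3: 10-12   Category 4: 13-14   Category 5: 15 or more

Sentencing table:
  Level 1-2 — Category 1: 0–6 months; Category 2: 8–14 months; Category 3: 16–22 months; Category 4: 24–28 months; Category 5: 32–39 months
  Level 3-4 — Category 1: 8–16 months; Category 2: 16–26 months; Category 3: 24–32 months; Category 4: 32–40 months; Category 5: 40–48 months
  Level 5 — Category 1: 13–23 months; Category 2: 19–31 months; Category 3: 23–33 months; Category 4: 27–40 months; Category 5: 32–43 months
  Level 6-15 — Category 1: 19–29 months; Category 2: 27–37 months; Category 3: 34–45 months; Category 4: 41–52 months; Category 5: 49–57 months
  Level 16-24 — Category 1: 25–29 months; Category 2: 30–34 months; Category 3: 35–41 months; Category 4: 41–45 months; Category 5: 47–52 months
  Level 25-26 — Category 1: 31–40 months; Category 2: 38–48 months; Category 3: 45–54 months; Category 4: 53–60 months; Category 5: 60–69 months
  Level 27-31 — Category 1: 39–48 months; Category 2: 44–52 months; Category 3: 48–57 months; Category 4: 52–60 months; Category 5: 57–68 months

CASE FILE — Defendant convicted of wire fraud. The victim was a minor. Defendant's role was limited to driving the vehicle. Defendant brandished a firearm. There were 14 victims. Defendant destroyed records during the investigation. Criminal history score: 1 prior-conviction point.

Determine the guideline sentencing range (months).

Base offense level for wire fraud: 18.
§1 applies (level before this adjustment is 18 ≥ 18, so +5): 18 + 5 = 23.
§2 applies: 23 − 3 = 20.
§3 applies: 20 + 2 = 22.
§5 applies (level before this adjustment is 22 < 24, so +2): 22 + 2 = 24.
§6 applies: 24 + 2 = 26.
Final offense level: 26.
Criminal history: 1 prior point → Category 1 (0-5).
Level 26 falls in the 25-26 band.
Grid: Level 25-26 × Category 1 = 31-40 months.

31-40 months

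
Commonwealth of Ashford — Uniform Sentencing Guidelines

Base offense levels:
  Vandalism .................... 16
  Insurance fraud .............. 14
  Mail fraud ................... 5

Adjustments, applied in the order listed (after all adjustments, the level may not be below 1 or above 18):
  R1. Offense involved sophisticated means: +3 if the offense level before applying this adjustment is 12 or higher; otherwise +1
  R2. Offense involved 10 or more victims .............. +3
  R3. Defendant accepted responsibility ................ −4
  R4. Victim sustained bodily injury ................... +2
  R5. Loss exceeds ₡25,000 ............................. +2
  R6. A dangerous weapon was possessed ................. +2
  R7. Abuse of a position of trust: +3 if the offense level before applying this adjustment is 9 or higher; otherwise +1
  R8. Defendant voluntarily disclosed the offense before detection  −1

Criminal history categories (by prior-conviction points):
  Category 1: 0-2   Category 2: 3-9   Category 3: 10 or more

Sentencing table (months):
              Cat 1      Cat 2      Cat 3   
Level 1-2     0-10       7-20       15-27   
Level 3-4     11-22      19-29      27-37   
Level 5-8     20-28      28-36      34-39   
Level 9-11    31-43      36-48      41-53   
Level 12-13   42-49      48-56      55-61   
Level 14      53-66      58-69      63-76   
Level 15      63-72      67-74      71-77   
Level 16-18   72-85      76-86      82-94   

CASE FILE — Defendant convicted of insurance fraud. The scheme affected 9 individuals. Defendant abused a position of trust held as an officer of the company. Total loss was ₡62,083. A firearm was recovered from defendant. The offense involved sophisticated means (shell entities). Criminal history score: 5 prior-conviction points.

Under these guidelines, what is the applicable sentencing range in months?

76-86 months

Base offense level for insurance fraud: 14.
R1 applies (level before this adjustment is 14 ≥ 12, so +3): 14 + 3 = 17.
R3 does not apply.
R4 does not apply.
R5 applies: 17 + 2 = 19.
R6 applies: 19 + 2 = 21.
R7 applies (level before this adjustment is 21 ≥ 9, so +3): 21 + 3 = 24.
Level 24 exceeds the maximum of 18; capped at 18.
Final offense level: 18.
Criminal history: 5 prior points → Category 2 (3-9).
Level 18 falls in the 16-18 band.
Grid: Level 16-18 × Category 2 = 76-86 months.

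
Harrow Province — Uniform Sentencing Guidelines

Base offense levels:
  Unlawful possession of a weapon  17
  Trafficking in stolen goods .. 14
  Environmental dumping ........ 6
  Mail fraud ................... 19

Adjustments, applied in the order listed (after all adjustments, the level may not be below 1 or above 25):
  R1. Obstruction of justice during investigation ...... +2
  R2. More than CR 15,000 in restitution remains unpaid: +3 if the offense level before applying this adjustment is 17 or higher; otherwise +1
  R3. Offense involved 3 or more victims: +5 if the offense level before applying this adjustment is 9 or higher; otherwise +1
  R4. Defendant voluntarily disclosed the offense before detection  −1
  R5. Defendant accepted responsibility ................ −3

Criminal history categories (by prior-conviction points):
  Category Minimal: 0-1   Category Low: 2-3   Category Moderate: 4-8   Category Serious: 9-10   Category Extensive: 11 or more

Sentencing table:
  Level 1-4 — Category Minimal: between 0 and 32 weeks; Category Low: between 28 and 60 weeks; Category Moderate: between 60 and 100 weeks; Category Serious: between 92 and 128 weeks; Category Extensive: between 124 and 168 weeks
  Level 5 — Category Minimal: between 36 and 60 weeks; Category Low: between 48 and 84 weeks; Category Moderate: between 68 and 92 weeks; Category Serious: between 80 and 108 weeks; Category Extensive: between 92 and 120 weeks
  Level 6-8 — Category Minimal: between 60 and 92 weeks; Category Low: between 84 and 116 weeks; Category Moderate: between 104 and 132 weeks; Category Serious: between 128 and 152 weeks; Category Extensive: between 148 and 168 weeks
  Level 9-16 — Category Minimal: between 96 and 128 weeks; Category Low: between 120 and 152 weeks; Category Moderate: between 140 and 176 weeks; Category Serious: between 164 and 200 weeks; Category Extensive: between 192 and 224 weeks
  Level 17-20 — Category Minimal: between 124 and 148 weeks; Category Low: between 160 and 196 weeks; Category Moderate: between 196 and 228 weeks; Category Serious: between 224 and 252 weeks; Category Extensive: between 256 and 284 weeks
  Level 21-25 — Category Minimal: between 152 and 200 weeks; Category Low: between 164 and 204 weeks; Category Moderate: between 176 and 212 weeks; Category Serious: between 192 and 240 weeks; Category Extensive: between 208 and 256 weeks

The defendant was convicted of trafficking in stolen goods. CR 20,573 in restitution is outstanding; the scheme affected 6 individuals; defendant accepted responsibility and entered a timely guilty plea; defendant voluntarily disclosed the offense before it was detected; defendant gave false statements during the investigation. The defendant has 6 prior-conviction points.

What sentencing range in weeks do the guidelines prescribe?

Base offense level for trafficking in stolen goods: 14.
R1 applies: 14 + 2 = 16.
R2 applies (level before this adjustment is 16 < 17, so +1): 16 + 1 = 17.
R3 applies (level before this adjustment is 17 ≥ 9, so +5): 17 + 5 = 22.
R4 applies: 22 − 1 = 21.
R5 applies: 21 − 3 = 18.
Final offense level: 18.
Criminal history: 6 prior points → Category Moderate (4-8).
Level 18 falls in the 17-20 band.
Grid: Level 17-20 × Category Moderate = 196-228 weeks.

196-228 weeks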